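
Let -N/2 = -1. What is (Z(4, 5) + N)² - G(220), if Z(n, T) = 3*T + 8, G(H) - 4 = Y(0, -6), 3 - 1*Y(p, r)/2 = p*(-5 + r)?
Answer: 615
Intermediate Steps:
Y(p, r) = 6 - 2*p*(-5 + r)
G(H) = 10 (G(H) = 4 + (6 + 10*0 - 2*0*(-6)) = 4 + (6 + 0 + 0) = 4 + 6 = 10)
N = 2 (N = -2*(-1) = 2)
Z(n, T) = 8 + 3*T
(Z(4, 5) + N)² - G(220) = ((8 + 3*5) + 2)² - 1*10 = ((8 + 15) + 2)² - 10 = (23 + 2)² - 10 = 25² - 10 = 625 - 10 = 615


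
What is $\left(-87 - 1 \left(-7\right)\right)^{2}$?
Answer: $6400$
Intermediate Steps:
$\left(-87 - 1 \left(-7\right)\right)^{2} = \left(-87 - -7\right)^{2} = \left(-87 + 7\right)^{2} = \left(-80\right)^{2} = 6400$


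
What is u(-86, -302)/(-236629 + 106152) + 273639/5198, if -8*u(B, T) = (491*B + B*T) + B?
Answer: 17846489444/339109723 ≈ 52.628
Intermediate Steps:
u(B, T) = -123*B/2 - B*T/8 (u(B, T) = -((491*B + B*T) + B)/8 = -(492*B + B*T)/8 = -123*B/2 - B*T/8)
u(-86, -302)/(-236629 + 106152) + 273639/5198 = (-⅛*(-86)*(492 - 302))/(-236629 + 106152) + 273639/5198 = -⅛*(-86)*190/(-130477) + 273639*(1/5198) = (4085/2)*(-1/130477) + 273639/5198 = -4085/260954 + 273639/5198 = 17846489444/339109723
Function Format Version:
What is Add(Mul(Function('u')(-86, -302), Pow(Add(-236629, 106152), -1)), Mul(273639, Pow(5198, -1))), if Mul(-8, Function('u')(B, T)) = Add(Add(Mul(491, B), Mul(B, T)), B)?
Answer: Rational(17846489444, 339109723) ≈ 52.628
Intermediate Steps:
Function('u')(B, T) = Add(Mul(Rational(-123, 2), B), Mul(Rational(-1, 8), B, T)) (Function('u')(B, T) = Mul(Rational(-1, 8), Add(Add(Mul(491, B), Mul(B, T)), B)) = Mul(Rational(-1, 8), Add(Mul(492, B), Mul(B, T))) = Add(Mul(Rational(-123, 2), B), Mul(Rational(-1, 8), B, T)))
Add(Mul(Function('u')(-86, -302), Pow(Add(-236629, 106152), -1)), Mul(273639, Pow(5198, -1))) = Add(Mul(Mul(Rational(-1, 8), -86, Add(492, -302)), Pow(Add(-236629, 106152), -1)), Mul(273639, Pow(5198, -1))) = Add(Mul(Mul(Rational(-1, 8), -86, 190), Pow(-130477, -1)), Mul(273639, Rational(1, 5198))) = Add(Mul(Rational(4085, 2), Rational(-1, 130477)), Rational(273639, 5198)) = Add(Rational(-4085, 260954), Rational(273639, 5198)) = Rational(17846489444, 339109723)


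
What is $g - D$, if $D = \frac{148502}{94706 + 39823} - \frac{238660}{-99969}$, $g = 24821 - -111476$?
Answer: $\frac{203663838459991}{1494303289} \approx 1.3629 \cdot 10^{5}$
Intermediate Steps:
$g = 136297$ ($g = 24821 + 111476 = 136297$)
$D = \frac{5216920842}{1494303289}$ ($D = \frac{148502}{134529} - - \frac{238660}{99969} = 148502 \cdot \frac{1}{134529} + \frac{238660}{99969} = \frac{148502}{134529} + \frac{238660}{99969} = \frac{5216920842}{1494303289} \approx 3.4912$)
$g - D = 136297 - \frac{5216920842}{1494303289} = \frac{203663838459991}{1494303289}$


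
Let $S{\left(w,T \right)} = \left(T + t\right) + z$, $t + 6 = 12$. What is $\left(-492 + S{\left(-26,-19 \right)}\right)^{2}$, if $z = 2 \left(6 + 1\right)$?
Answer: $241081$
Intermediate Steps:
$t = 6$ ($t = -6 + 12 = 6$)
$z = 14$ ($z = 2 \cdot 7 = 14$)
$S{\left(w,T \right)} = 20 + T$ ($S{\left(w,T \right)} = \left(T + 6\right) + 14 = \left(6 + T\right) + 14 = 20 + T$)
$\left(-492 + S{\left(-26,-19 \right)}\right)^{2} = \left(-492 + \left(20 - 19\right)\right)^{2} = \left(-492 + 1\right)^{2} = \left(-491\right)^{2} = 241081$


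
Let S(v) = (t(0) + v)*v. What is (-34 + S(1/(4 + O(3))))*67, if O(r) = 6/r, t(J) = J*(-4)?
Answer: -81941/36 ≈ -2276.1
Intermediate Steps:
t(J) = -4*J
S(v) = v² (S(v) = (-4*0 + v)*v = (0 + v)*v = v*v = v²)
(-34 + S(1/(4 + O(3))))*67 = (-34 + (1/(4 + 6/3))²)*67 = (-34 + (1/(4 + 6*(⅓)))²)*67 = (-34 + (1/(4 + 2))²)*67 = (-34 + (1/6)²)*67 = (-34 + (⅙)²)*67 = (-34 + 1/36)*67 = -1223/36*67 = -81941/36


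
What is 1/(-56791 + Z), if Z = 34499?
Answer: -1/22292 ≈ -4.4859e-5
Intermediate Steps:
1/(-56791 + Z) = 1/(-56791 + 34499) = 1/(-22292) = -1/22292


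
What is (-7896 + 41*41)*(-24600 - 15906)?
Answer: 251744790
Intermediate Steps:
(-7896 + 41*41)*(-24600 - 15906) = (-7896 + 1681)*(-40506) = -6215*(-40506) = 251744790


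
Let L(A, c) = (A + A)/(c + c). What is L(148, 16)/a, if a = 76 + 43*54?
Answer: 37/9592 ≈ 0.0038574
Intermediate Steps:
L(A, c) = A/c (L(A, c) = (2*A)/((2*c)) = (2*A)*(1/(2*c)) = A/c)
a = 2398 (a = 76 + 2322 = 2398)
L(148, 16)/a = (148/16)/2398 = (148*(1/16))*(1/2398) = (37/4)*(1/2398) = 37/9592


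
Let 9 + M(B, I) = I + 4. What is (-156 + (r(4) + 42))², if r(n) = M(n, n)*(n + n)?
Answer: 14884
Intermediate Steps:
M(B, I) = -5 + I (M(B, I) = -9 + (I + 4) = -9 + (4 + I) = -5 + I)
r(n) = 2*n*(-5 + n) (r(n) = (-5 + n)*(n + n) = (-5 + n)*(2*n) = 2*n*(-5 + n))
(-156 + (r(4) + 42))² = (-156 + (2*4*(-5 + 4) + 42))² = (-156 + (2*4*(-1) + 42))² = (-156 + (-8 + 42))² = (-156 + 34)² = (-122)² = 14884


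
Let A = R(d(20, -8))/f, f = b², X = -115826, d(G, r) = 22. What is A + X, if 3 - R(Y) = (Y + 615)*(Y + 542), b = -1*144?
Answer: -800709067/6912 ≈ -1.1584e+5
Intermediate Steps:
b = -144
R(Y) = 3 - (542 + Y)*(615 + Y) (R(Y) = 3 - (Y + 615)*(Y + 542) = 3 - (615 + Y)*(542 + Y) = 3 - (542 + Y)*(615 + Y))
f = 20736 (f = (-144)² = 20736)
A = -119755/6912 (A = (-333327 - 1*22² - 1157*22)/20736 = (-333327 - 1*484 - 25454)*(1/20736) = (-333327 - 484 - 25454)*(1/20736) = -359265*1/20736 = -119755/6912 ≈ -17.326)
A + X = -119755/6912 - 115826 = -800709067/6912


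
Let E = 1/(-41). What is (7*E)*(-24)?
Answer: 168/41 ≈ 4.0976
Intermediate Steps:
E = -1/41 ≈ -0.024390
(7*E)*(-24) = (7*(-1/41))*(-24) = -7/41*(-24) = 168/41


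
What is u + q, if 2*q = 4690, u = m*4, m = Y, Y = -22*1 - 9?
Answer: 2221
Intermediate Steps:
Y = -31 (Y = -22 - 9 = -31)
m = -31
u = -124 (u = -31*4 = -124)
q = 2345 (q = (1/2)*4690 = 2345)
u + q = -124 + 2345 = 2221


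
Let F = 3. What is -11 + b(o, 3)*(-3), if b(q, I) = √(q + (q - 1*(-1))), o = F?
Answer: -11 - 3*√7 ≈ -18.937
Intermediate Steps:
o = 3
b(q, I) = √(1 + 2*q) (b(q, I) = √(q + (q + 1)) = √(q + (1 + q)) = √(1 + 2*q))
-11 + b(o, 3)*(-3) = -11 + √(1 + 2*3)*(-3) = -11 + √(1 + 6)*(-3) = -11 + √7*(-3) = -11 - 3*√7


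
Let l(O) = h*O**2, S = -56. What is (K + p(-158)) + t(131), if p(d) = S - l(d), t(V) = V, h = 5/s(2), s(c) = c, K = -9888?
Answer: -72223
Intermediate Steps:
h = 5/2 ≈ 2.5000
l(O) = 5*O**2/2
p(d) = -56 - 5*d**2/2
(K + p(-158)) + t(131) = (-9888 + (-56 - 5/2*(-158)**2)) + 131 = (-9888 + (-56 - 5/2*24964)) + 131 = (-9888 + (-56 - 62410)) + 131 = (-9888 - 62466) + 131 = -72354 + 131 = -72223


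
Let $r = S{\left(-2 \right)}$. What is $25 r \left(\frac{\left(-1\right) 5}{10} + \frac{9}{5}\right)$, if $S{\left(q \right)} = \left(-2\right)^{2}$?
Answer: $130$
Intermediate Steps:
$S{\left(q \right)} = 4$
$r = 4$
$25 r \left(\frac{\left(-1\right) 5}{10} + \frac{9}{5}\right) = 25 \cdot 4 \left(\frac{\left(-1\right) 5}{10} + \frac{9}{5}\right) = 100 \left(\left(-5\right) \frac{1}{10} + 9 \cdot \frac{1}{5}\right) = 100 \left(- \frac{1}{2} + \frac{9}{5}\right) = 100 \cdot \frac{13}{10} = 130$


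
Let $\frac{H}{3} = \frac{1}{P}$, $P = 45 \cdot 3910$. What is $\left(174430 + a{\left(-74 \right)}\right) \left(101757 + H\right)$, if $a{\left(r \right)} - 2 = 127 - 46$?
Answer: $\frac{347167323174721}{19550} \approx 1.7758 \cdot 10^{10}$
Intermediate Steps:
$P = 175950$
$a{\left(r \right)} = 83$ ($a{\left(r \right)} = 2 + \left(127 - 46\right) = 2 + 81 = 83$)
$H = \frac{1}{58650}$ ($H = \frac{3}{175950} = 3 \cdot \frac{1}{175950} = \frac{1}{58650} \approx 1.705 \cdot 10^{-5}$)
$\left(174430 + a{\left(-74 \right)}\right) \left(101757 + H\right) = \left(174430 + 83\right) \left(101757 + \frac{1}{58650}\right) = 174513 \cdot \frac{5968048051}{58650} = \frac{347167323174721}{19550}$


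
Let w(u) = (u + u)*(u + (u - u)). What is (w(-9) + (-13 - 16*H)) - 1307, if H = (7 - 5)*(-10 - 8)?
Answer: -582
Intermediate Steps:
w(u) = 2*u² (w(u) = (2*u)*(u + 0) = (2*u)*u = 2*u²)
H = -36 (H = 2*(-18) = -36)
(w(-9) + (-13 - 16*H)) - 1307 = (2*(-9)² + (-13 - 16*(-36))) - 1307 = (2*81 + (-13 + 576)) - 1307 = (162 + 563) - 1307 = 725 - 1307 = -582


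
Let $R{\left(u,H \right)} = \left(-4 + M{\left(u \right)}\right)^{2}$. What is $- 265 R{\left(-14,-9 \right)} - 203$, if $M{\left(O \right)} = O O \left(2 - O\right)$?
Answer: $-2599497563$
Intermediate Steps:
$M{\left(O \right)} = O^{2} \left(2 - O\right)$
$R{\left(u,H \right)} = \left(-4 + u^{2} \left(2 - u\right)\right)^{2}$
$- 265 R{\left(-14,-9 \right)} - 203 = - 265 \left(4 + \left(-14\right)^{2} \left(-2 - 14\right)\right)^{2} - 203 = - 265 \left(4 + 196 \left(-16\right)\right)^{2} - 203 = - 265 \left(4 - 3136\right)^{2} - 203 = - 265 \left(-3132\right)^{2} - 203 = \left(-265\right) 9809424 - 203 = -2599497360 - 203 = -2599497563$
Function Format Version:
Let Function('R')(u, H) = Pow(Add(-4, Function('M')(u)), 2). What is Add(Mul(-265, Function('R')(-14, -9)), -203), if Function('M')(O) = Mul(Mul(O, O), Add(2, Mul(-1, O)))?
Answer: -2599497563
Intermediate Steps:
Function('M')(O) = Mul(Pow(O, 2), Add(2, Mul(-1, O)))
Function('R')(u, H) = Pow(Add(-4, Mul(Pow(u, 2), Add(2, Mul(-1, u)))), 2)
Add(Mul(-265, Function('R')(-14, -9)), -203) = Add(Mul(-265, Pow(Add(4, Mul(Pow(-14, 2), Add(-2, -14))), 2)), -203) = Add(Mul(-265, Pow(Add(4, Mul(196, -16)), 2)), -203) = Add(Mul(-265, Pow(Add(4, -3136), 2)), -203) = Add(Mul(-265, Pow(-3132, 2)), -203) = Add(Mul(-265, 9809424), -203) = Add(-2599497360, -203) = -2599497563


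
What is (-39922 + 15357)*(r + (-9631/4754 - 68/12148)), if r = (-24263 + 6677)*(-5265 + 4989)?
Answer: -1721459092477883095/14437898 ≈ -1.1923e+11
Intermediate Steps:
r = 4853736 (r = -17586*(-276) = 4853736)
(-39922 + 15357)*(r + (-9631/4754 - 68/12148)) = (-39922 + 15357)*(4853736 + (-9631/4754 - 68/12148)) = -24565*(4853736 + (-9631*1/4754 - 68*1/12148)) = -24565*(4853736 + (-9631/4754 - 17/3037)) = -24565*(4853736 - 29330165/14437898) = -24565*70077715956763/14437898 = -1721459092477883095/14437898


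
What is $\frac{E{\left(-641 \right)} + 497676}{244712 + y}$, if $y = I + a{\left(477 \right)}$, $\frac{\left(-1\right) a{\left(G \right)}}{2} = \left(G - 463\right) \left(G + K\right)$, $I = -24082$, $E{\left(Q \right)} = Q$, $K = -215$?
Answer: $\frac{497035}{213294} \approx 2.3303$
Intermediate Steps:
$a{\left(G \right)} = - 2 \left(-463 + G\right) \left(-215 + G\right)$ ($a{\left(G \right)} = - 2 \left(G - 463\right) \left(G - 215\right) = - 2 \left(-463 + G\right) \left(-215 + G\right)$)
$y = -31418$ ($y = -24082 - \left(-447722 + 455058\right) = -24082 - 7336 = -31418$)
$\frac{E{\left(-641 \right)} + 497676}{244712 + y} = \frac{-641 + 497676}{244712 - 31418} = \frac{497035}{213294}$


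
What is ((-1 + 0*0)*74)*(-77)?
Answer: 5698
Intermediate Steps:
((-1 + 0*0)*74)*(-77) = ((-1 + 0)*74)*(-77) = -1*74*(-77) = -74*(-77) = 5698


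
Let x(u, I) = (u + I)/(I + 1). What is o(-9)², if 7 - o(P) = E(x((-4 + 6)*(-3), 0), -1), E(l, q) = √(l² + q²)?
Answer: (7 - √37)² ≈ 0.84132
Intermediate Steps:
x(u, I) = (I + u)/(1 + I)
o(P) = 7 - √37 (o(P) = 7 - √(((0 + (-4 + 6)*(-3))/(1 + 0))² + (-1)²) = 7 - √(((0 + 2*(-3))/1)² + 1) = 7 - √((1*(0 - 6))² + 1) = 7 - √((1*(-6))² + 1) = 7 - √((-6)² + 1) = 7 - √(36 + 1) = 7 - √37)
o(-9)² = (7 - √37)²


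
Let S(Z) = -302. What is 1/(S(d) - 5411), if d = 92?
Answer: -1/5713 ≈ -0.00017504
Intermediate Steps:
1/(S(d) - 5411) = 1/(-302 - 5411) = 1/(-5713) = -1/5713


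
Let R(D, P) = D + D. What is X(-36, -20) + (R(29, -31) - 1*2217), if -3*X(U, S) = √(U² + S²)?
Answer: -2159 - 4*√106/3 ≈ -2172.7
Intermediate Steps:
R(D, P) = 2*D
X(U, S) = -√(S² + U²)/3 (X(U, S) = -√(U² + S²)/3 = -√(S² + U²)/3)
X(-36, -20) + (R(29, -31) - 1*2217) = -√((-20)² + (-36)²)/3 + (2*29 - 1*2217) = -√(400 + 1296)/3 + (58 - 2217) = -4*√106/3 - 2159 = -2159 - 4*√106/3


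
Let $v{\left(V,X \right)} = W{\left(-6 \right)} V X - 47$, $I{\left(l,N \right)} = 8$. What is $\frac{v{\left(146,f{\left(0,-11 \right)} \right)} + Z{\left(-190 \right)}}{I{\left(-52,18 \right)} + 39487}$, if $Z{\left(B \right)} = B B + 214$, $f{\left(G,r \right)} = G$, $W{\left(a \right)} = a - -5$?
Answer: $\frac{12089}{13165} \approx 0.91827$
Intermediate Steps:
$W{\left(a \right)} = 5 + a$ ($W{\left(a \right)} = a + 5 = 5 + a$)
$Z{\left(B \right)} = 214 + B^{2}$ ($Z{\left(B \right)} = B^{2} + 214 = 214 + B^{2}$)
$v{\left(V,X \right)} = -47 - V X$ ($v{\left(V,X \right)} = \left(5 - 6\right) V X - 47 = - V X - 47 = -47 - V X$)
$\frac{v{\left(146,f{\left(0,-11 \right)} \right)} + Z{\left(-190 \right)}}{I{\left(-52,18 \right)} + 39487} = \frac{\left(-47 - 146 \cdot 0\right) + \left(214 + \left(-190\right)^{2}\right)}{8 + 39487} = \frac{\left(-47 + 0\right) + \left(214 + 36100\right)}{39495} = \left(-47 + 36314\right) \frac{1}{39495} = 36267 \cdot \frac{1}{39495} = \frac{12089}{13165}$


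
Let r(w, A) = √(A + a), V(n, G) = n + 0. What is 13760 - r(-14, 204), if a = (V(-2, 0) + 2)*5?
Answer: 13760 - 2*√51 ≈ 13746.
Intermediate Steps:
V(n, G) = n
a = 0 (a = (-2 + 2)*5 = 0*5 = 0)
r(w, A) = √A (r(w, A) = √(A + 0) = √A)
13760 - r(-14, 204) = 13760 - √204 = 13760 - 2*√51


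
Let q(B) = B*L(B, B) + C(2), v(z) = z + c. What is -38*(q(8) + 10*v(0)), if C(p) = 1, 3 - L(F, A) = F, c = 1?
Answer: 1102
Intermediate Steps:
v(z) = 1 + z (v(z) = z + 1 = 1 + z)
L(F, A) = 3 - F
q(B) = 1 + B*(3 - B) (q(B) = B*(3 - B) + 1 = 1 + B*(3 - B))
-38*(q(8) + 10*v(0)) = -38*((1 - 1*8*(-3 + 8)) + 10*(1 + 0)) = -38*((1 - 1*8*5) + 10*1) = -38*((1 - 40) + 10) = -38*(-39 + 10) = -38*(-29) = 1102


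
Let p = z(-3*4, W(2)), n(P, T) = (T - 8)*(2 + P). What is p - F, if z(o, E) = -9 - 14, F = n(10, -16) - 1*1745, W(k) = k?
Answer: 2010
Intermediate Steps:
n(P, T) = (-8 + T)*(2 + P)
F = -2033 (F = (-16 - 8*10 + 2*(-16) + 10*(-16)) - 1*1745 = (-16 - 80 - 32 - 160) - 1745 = -288 - 1745 = -2033)
z(o, E) = -23
p = -23
p - F = -23 - 1*(-2033) = -23 + 2033 = 2010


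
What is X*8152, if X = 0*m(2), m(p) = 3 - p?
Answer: 0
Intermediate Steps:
X = 0 (X = 0*(3 - 1*2) = 0*(3 - 2) = 0*1 = 0)
X*8152 = 0*8152 = 0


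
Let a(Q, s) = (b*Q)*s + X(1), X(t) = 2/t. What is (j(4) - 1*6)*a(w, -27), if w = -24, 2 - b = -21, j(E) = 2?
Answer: -59624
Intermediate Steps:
b = 23 (b = 2 - 1*(-21) = 2 + 21 = 23)
a(Q, s) = 2 + 23*Q*s (a(Q, s) = (23*Q)*s + 2/1 = 23*Q*s + 2*1 = 23*Q*s + 2 = 2 + 23*Q*s)
(j(4) - 1*6)*a(w, -27) = (2 - 1*6)*(2 + 23*(-24)*(-27)) = (2 - 6)*(2 + 14904) = -4*14906 = -59624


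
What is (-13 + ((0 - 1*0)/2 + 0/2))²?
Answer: 169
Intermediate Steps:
(-13 + ((0 - 1*0)/2 + 0/2))² = (-13 + ((0 + 0)*(½) + 0*(½)))² = (-13 + (0*(½) + 0))² = (-13 + (0 + 0))² = (-13 + 0)² = (-13)² = 169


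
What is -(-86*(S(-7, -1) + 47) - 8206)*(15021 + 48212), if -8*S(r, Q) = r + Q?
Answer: 779915822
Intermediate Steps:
S(r, Q) = -Q/8 - r/8 (S(r, Q) = -(r + Q)/8 = -(Q + r)/8 = -Q/8 - r/8)
-(-86*(S(-7, -1) + 47) - 8206)*(15021 + 48212) = -(-86*((-⅛*(-1) - ⅛*(-7)) + 47) - 8206)*(15021 + 48212) = -(-86*((⅛ + 7/8) + 47) - 8206)*63233 = -(-86*(1 + 47) - 8206)*63233 = -(-86*48 - 8206)*63233 = -(-4128 - 8206)*63233 = -(-12334)*63233 = -1*(-779915822) = 779915822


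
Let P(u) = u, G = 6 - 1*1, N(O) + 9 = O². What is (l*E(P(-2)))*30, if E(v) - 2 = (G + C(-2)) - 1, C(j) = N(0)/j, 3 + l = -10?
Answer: -4095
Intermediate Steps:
N(O) = -9 + O²
l = -13 (l = -3 - 10 = -13)
G = 5 (G = 6 - 1 = 5)
C(j) = -9/j (C(j) = (-9 + 0²)/j = (-9 + 0)/j = -9/j)
E(v) = 21/2 (E(v) = 2 + ((5 - 9/(-2)) - 1) = 2 + ((5 - 9*(-½)) - 1) = 2 + ((5 + 9/2) - 1) = 2 + (19/2 - 1) = 2 + 17/2 = 21/2)
(l*E(P(-2)))*30 = -13*21/2*30 = -273/2*30 = -4095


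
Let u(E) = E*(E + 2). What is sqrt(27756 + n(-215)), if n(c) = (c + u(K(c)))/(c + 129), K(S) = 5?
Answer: 3*sqrt(5702746)/43 ≈ 166.61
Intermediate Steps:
u(E) = E*(2 + E)
n(c) = (35 + c)/(129 + c) (n(c) = (c + 5*(2 + 5))/(c + 129) = (c + 5*7)/(129 + c) = (c + 35)/(129 + c) = (35 + c)/(129 + c))
sqrt(27756 + n(-215)) = sqrt(27756 + (35 - 215)/(129 - 215)) = sqrt(27756 - 180/(-86)) = sqrt(27756 - 1/86*(-180)) = sqrt(27756 + 90/43) = sqrt(1193598/43) = 3*sqrt(5702746)/43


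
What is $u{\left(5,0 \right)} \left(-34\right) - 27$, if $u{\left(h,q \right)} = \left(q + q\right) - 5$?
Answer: $143$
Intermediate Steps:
$u{\left(h,q \right)} = -5 + 2 q$ ($u{\left(h,q \right)} = 2 q - 5 = -5 + 2 q$)
$u{\left(5,0 \right)} \left(-34\right) - 27 = \left(-5 + 2 \cdot 0\right) \left(-34\right) - 27 = \left(-5 + 0\right) \left(-34\right) - 27 = \left(-5\right) \left(-34\right) - 27 = 170 - 27 = 143$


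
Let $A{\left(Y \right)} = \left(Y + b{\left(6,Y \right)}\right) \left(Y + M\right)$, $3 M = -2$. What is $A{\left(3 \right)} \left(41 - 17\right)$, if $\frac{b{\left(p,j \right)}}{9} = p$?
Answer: $3192$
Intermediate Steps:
$b{\left(p,j \right)} = 9 p$
$M = - \frac{2}{3}$ ($M = \frac{1}{3} \left(-2\right) = - \frac{2}{3} \approx -0.66667$)
$A{\left(Y \right)} = \left(54 + Y\right) \left(- \frac{2}{3} + Y\right)$ ($A{\left(Y \right)} = \left(Y + 9 \cdot 6\right) \left(Y - \frac{2}{3}\right) = \left(Y + 54\right) \left(- \frac{2}{3} + Y\right) = \left(54 + Y\right) \left(- \frac{2}{3} + Y\right)$)
$A{\left(3 \right)} \left(41 - 17\right) = \left(-36 + 3^{2} + \frac{160}{3} \cdot 3\right) \left(41 - 17\right) = \left(-36 + 9 + 160\right) \left(41 - 17\right) = 133 \cdot 24 = 3192$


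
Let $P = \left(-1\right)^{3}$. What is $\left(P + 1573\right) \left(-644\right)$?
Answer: $-1012368$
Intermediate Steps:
$P = -1$
$\left(P + 1573\right) \left(-644\right) = \left(-1 + 1573\right) \left(-644\right) = 1572 \left(-644\right) = -1012368$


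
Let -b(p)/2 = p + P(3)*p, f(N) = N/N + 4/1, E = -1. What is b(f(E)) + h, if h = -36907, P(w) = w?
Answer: -36947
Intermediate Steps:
f(N) = 5 (f(N) = 1 + 4*1 = 1 + 4 = 5)
b(p) = -8*p (b(p) = -2*(p + 3*p) = -8*p)
b(f(E)) + h = -8*5 - 36907 = -40 - 36907 = -36947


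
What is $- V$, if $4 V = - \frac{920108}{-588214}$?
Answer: $- \frac{230027}{588214} \approx -0.39106$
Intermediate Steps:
$V = \frac{230027}{588214}$ ($V = \frac{\left(-920108\right) \frac{1}{-588214}}{4} = \frac{\left(-920108\right) \left(- \frac{1}{588214}\right)}{4} = \frac{1}{4} \cdot \frac{460054}{294107} = \frac{230027}{588214} \approx 0.39106$)
$- V = \left(-1\right) \frac{230027}{588214} = - \frac{230027}{588214}$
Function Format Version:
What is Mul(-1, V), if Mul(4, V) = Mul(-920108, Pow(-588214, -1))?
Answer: Rational(-230027, 588214) ≈ -0.39106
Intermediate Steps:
V = Rational(230027, 588214) (V = Mul(Rational(1, 4), Mul(-920108, Pow(-588214, -1))) = Mul(Rational(1, 4), Mul(-920108, Rational(-1, 588214))) = Mul(Rational(1, 4), Rational(460054, 294107)) = Rational(230027, 588214) ≈ 0.39106)
Mul(-1, V) = Mul(-1, Rational(230027, 588214)) = Rational(-230027, 588214)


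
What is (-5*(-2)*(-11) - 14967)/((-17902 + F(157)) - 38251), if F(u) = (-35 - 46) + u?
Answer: 15077/56077 ≈ 0.26886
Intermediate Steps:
F(u) = -81 + u
(-5*(-2)*(-11) - 14967)/((-17902 + F(157)) - 38251) = (-5*(-2)*(-11) - 14967)/((-17902 + (-81 + 157)) - 38251) = (10*(-11) - 14967)/((-17902 + 76) - 38251) = (-110 - 14967)/(-17826 - 38251) = -15077/(-56077) = -15077*(-1/56077) = 15077/56077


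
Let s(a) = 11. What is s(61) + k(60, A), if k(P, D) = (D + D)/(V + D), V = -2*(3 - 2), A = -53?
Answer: 711/55 ≈ 12.927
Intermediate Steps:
V = -2 (V = -2*1 = -2)
k(P, D) = 2*D/(-2 + D) (k(P, D) = (D + D)/(-2 + D) = (2*D)/(-2 + D) = 2*D/(-2 + D))
s(61) + k(60, A) = 11 + 2*(-53)/(-2 - 53) = 11 + 2*(-53)/(-55) = 11 + 2*(-53)*(-1/55) = 11 + 106/55 = 711/55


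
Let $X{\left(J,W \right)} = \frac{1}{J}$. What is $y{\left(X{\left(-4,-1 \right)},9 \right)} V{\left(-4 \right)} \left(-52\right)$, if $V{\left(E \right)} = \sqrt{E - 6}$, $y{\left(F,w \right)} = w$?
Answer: $- 468 i \sqrt{10} \approx - 1479.9 i$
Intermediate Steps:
$V{\left(E \right)} = \sqrt{-6 + E}$
$y{\left(X{\left(-4,-1 \right)},9 \right)} V{\left(-4 \right)} \left(-52\right) = 9 \sqrt{-6 - 4} \left(-52\right) = 9 \sqrt{-10} \left(-52\right) = 9 i \sqrt{10} \left(-52\right) = - 468 i \sqrt{10}$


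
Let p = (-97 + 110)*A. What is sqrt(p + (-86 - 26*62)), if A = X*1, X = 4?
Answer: I*sqrt(1646) ≈ 40.571*I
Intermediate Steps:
A = 4 (A = 4*1 = 4)
p = 52 (p = (-97 + 110)*4 = 13*4 = 52)
sqrt(p + (-86 - 26*62)) = sqrt(52 + (-86 - 26*62)) = sqrt(52 + (-86 - 1612)) = sqrt(52 - 1698) = sqrt(-1646) = I*sqrt(1646)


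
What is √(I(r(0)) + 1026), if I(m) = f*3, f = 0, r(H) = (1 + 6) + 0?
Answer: 3*√114 ≈ 32.031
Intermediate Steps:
r(H) = 7 (r(H) = 7 + 0 = 7)
I(m) = 0 (I(m) = 0*3 = 0)
√(I(r(0)) + 1026) = √(0 + 1026) = √1026 = 3*√114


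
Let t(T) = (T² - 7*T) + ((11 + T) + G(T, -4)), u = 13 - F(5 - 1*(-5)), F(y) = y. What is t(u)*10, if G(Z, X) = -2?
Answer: 0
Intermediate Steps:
u = 3 (u = 13 - (5 - 1*(-5)) = 13 - (5 + 5) = 13 - 1*10 = 13 - 10 = 3)
t(T) = 9 + T² - 6*T (t(T) = (T² - 7*T) + ((11 + T) - 2) = (T² - 7*T) + (9 + T) = 9 + T² - 6*T)
t(u)*10 = (9 + 3² - 6*3)*10 = (9 + 9 - 18)*10 = 0*10 = 0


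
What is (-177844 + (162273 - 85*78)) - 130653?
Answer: -152854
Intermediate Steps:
(-177844 + (162273 - 85*78)) - 130653 = (-177844 + (162273 - 1*6630)) - 130653 = (-177844 + (162273 - 6630)) - 130653 = (-177844 + 155643) - 130653 = -22201 - 130653 = -152854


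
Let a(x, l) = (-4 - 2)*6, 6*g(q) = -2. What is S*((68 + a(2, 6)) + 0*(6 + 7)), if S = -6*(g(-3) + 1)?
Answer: -128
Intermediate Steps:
g(q) = -1/3 (g(q) = (1/6)*(-2) = -1/3)
a(x, l) = -36 (a(x, l) = -6*6 = -36)
S = -4 (S = -6*(-1/3 + 1) = -6*2/3 = -4)
S*((68 + a(2, 6)) + 0*(6 + 7)) = -4*((68 - 36) + 0*(6 + 7)) = -4*(32 + 0*13) = -4*(32 + 0) = -4*32 = -128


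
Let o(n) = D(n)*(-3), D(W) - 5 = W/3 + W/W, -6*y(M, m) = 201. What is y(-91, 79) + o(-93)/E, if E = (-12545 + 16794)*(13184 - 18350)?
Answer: -122556044/3658389 ≈ -33.500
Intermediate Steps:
y(M, m) = -67/2 (y(M, m) = -⅙*201 = -67/2)
D(W) = 6 + W/3 (D(W) = 5 + (W/3 + W/W) = 5 + (W*(⅓) + 1) = 5 + (W/3 + 1) = 5 + (1 + W/3) = 6 + W/3)
E = -21950334 (E = 4249*(-5166) = -21950334)
o(n) = -18 - n (o(n) = (6 + n/3)*(-3) = -18 - n)
y(-91, 79) + o(-93)/E = -67/2 + (-18 - 1*(-93))/(-21950334) = -67/2 + (-18 + 93)*(-1/21950334) = -67/2 + 75*(-1/21950334) = -67/2 - 25/7316778 = -122556044/3658389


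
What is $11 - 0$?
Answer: $11$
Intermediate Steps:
$11 - 0 = 11 + 0 = 11$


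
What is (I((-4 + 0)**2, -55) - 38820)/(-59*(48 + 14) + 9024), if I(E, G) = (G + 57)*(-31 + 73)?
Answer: -19368/2683 ≈ -7.2188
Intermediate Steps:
I(E, G) = 2394 + 42*G (I(E, G) = (57 + G)*42 = 2394 + 42*G)
(I((-4 + 0)**2, -55) - 38820)/(-59*(48 + 14) + 9024) = ((2394 + 42*(-55)) - 38820)/(-59*(48 + 14) + 9024) = ((2394 - 2310) - 38820)/(-59*62 + 9024) = (84 - 38820)/(-3658 + 9024) = -38736/5366 = -38736*1/5366 = -19368/2683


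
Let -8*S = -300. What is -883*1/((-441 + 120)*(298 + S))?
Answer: 1766/215391 ≈ 0.0081990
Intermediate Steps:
S = 75/2 (S = -1/8*(-300) = 75/2 ≈ 37.500)
-883*1/((-441 + 120)*(298 + S)) = -883*1/((-441 + 120)*(298 + 75/2)) = -883/((671/2)*(-321)) = -883/(-215391/2) = -883*(-2/215391) = 1766/215391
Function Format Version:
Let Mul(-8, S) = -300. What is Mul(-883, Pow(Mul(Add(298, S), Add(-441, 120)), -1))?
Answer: Rational(1766, 215391) ≈ 0.0081990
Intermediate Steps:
S = Rational(75, 2) (S = Mul(Rational(-1, 8), -300) = Rational(75, 2) ≈ 37.500)
Mul(-883, Pow(Mul(Add(298, S), Add(-441, 120)), -1)) = Mul(-883, Pow(Mul(Add(298, Rational(75, 2)), Add(-441, 120)), -1)) = Mul(-883, Pow(Mul(Rational(671, 2), -321), -1)) = Mul(-883, Pow(Rational(-215391, 2), -1)) = Mul(-883, Rational(-2, 215391)) = Rational(1766, 215391)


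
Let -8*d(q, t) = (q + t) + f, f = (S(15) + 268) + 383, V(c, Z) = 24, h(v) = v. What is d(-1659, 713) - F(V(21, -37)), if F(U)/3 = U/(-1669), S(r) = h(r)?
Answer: 58487/1669 ≈ 35.043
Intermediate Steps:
S(r) = r
f = 666 (f = (15 + 268) + 383 = 283 + 383 = 666)
F(U) = -3*U/1669 (F(U) = 3*(U/(-1669)) = 3*(U*(-1/1669)) = 3*(-U/1669) = -3*U/1669)
d(q, t) = -333/4 - q/8 - t/8 (d(q, t) = -((q + t) + 666)/8 = -(666 + q + t)/8 = -333/4 - q/8 - t/8)
d(-1659, 713) - F(V(21, -37)) = (-333/4 - ⅛*(-1659) - ⅛*713) - (-3)*24/1669 = (-333/4 + 1659/8 - 713/8) - 1*(-72/1669) = 35 + 72/1669 = 58487/1669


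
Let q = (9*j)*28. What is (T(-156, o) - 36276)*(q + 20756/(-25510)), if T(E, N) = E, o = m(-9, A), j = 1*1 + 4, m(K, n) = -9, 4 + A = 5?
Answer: -585131510304/12755 ≈ -4.5875e+7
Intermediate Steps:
A = 1 (A = -4 + 5 = 1)
j = 5 (j = 1 + 4 = 5)
o = -9
q = 1260 (q = (9*5)*28 = 45*28 = 1260)
(T(-156, o) - 36276)*(q + 20756/(-25510)) = (-156 - 36276)*(1260 + 20756/(-25510)) = -36432*(1260 + 20756*(-1/25510)) = -36432*(1260 - 10378/12755) = -36432*16060922/12755 = -585131510304/12755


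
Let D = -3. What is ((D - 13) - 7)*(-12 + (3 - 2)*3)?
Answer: 207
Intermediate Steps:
((D - 13) - 7)*(-12 + (3 - 2)*3) = ((-3 - 13) - 7)*(-12 + (3 - 2)*3) = (-16 - 7)*(-12 + 1*3) = -23*(-12 + 3) = -23*(-9) = 207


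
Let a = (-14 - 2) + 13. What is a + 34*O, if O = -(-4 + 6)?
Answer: -71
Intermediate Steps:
O = -2 (O = -1*2 = -2)
a = -3 (a = -16 + 13 = -3)
a + 34*O = -3 + 34*(-2) = -3 - 68 = -71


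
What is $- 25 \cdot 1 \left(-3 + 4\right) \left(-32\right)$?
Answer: $800$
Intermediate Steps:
$- 25 \cdot 1 \left(-3 + 4\right) \left(-32\right) = - 25 \cdot 1 \cdot 1 \left(-32\right) = \left(-25\right) 1 \left(-32\right) = \left(-25\right) \left(-32\right) = 800$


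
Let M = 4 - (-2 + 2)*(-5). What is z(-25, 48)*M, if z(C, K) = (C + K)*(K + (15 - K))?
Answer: 1380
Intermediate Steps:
z(C, K) = 15*C + 15*K (z(C, K) = (C + K)*15 = 15*C + 15*K)
M = 4 (M = 4 - 0*(-5) = 4 - 1*0 = 4 + 0 = 4)
z(-25, 48)*M = (15*(-25) + 15*48)*4 = (-375 + 720)*4 = 345*4 = 1380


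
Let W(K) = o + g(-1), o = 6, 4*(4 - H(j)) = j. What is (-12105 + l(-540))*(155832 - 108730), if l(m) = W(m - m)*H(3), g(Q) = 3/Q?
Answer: -1139420931/2 ≈ -5.6971e+8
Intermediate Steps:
H(j) = 4 - j/4
W(K) = 3 (W(K) = 6 + 3/(-1) = 6 + 3*(-1) = 6 - 3 = 3)
l(m) = 39/4 (l(m) = 3*(4 - 1/4*3) = 3*(4 - 3/4) = 3*(13/4) = 39/4)
(-12105 + l(-540))*(155832 - 108730) = (-12105 + 39/4)*(155832 - 108730) = -48381/4*47102 = -1139420931/2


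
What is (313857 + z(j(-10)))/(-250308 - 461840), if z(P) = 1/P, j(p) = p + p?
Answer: -6277139/14242960 ≈ -0.44072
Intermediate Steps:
j(p) = 2*p
(313857 + z(j(-10)))/(-250308 - 461840) = (313857 + 1/(2*(-10)))/(-250308 - 461840) = (313857 + 1/(-20))/(-712148) = (313857 - 1/20)*(-1/712148) = (6277139/20)*(-1/712148) = -6277139/14242960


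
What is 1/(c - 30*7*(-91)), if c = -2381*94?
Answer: -1/204704 ≈ -4.8851e-6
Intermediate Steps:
c = -223814
1/(c - 30*7*(-91)) = 1/(-223814 - 30*7*(-91)) = 1/(-223814 - 210*(-91)) = 1/(-223814 + 19110) = 1/(-204704) = -1/204704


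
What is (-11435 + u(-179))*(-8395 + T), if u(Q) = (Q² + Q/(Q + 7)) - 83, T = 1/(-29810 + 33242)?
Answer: -101708975241265/590304 ≈ -1.7230e+8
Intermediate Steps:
T = 1/3432 ≈ 0.00029138
u(Q) = -83 + Q² + Q/(7 + Q) (u(Q) = (Q² + Q/(7 + Q)) - 83 = -83 + Q² + Q/(7 + Q))
(-11435 + u(-179))*(-8395 + T) = (-11435 + (-581 + (-179)³ - 82*(-179) + 7*(-179)²)/(7 - 179))*(-8395 + 1/3432) = (-11435 + (-581 - 5735339 + 14678 + 7*32041)/(-172))*(-28811639/3432) = (-11435 - (-581 - 5735339 + 14678 + 224287)/172)*(-28811639/3432) = (-11435 - 1/172*(-5496955))*(-28811639/3432) = (-11435 + 5496955/172)*(-28811639/3432) = (3530135/172)*(-28811639/3432) = -101708975241265/590304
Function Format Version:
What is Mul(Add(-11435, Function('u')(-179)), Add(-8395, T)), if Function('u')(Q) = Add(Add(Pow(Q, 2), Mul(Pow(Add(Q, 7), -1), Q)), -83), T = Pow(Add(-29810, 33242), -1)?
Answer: Rational(-101708975241265, 590304) ≈ -1.7230e+8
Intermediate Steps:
T = Rational(1, 3432) (T = Pow(3432, -1) = Rational(1, 3432) ≈ 0.00029138)
Function('u')(Q) = Add(-83, Pow(Q, 2), Mul(Q, Pow(Add(7, Q), -1))) (Function('u')(Q) = Add(Add(Pow(Q, 2), Mul(Pow(Add(7, Q), -1), Q)), -83) = Add(Add(Pow(Q, 2), Mul(Q, Pow(Add(7, Q), -1))), -83) = Add(-83, Pow(Q, 2), Mul(Q, Pow(Add(7, Q), -1))))
Mul(Add(-11435, Function('u')(-179)), Add(-8395, T)) = Mul(Add(-11435, Mul(Pow(Add(7, -179), -1), Add(-581, Pow(-179, 3), Mul(-82, -179), Mul(7, Pow(-179, 2))))), Add(-8395, Rational(1, 3432))) = Mul(Add(-11435, Mul(Pow(-172, -1), Add(-581, -5735339, 14678, Mul(7, 32041)))), Rational(-28811639, 3432)) = Mul(Add(-11435, Mul(Rational(-1, 172), Add(-581, -5735339, 14678, 224287))), Rational(-28811639, 3432)) = Mul(Add(-11435, Mul(Rational(-1, 172), -5496955)), Rational(-28811639, 3432)) = Mul(Add(-11435, Rational(5496955, 172)), Rational(-28811639, 3432)) = Mul(Rational(3530135, 172), Rational(-28811639, 3432)) = Rational(-101708975241265, 590304)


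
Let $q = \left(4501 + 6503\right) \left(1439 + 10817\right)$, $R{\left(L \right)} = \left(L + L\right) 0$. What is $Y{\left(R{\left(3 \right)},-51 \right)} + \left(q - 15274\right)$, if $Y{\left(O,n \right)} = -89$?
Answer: $134849661$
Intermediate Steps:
$R{\left(L \right)} = 0$ ($R{\left(L \right)} = 2 L 0 = 0$)
$q = 134865024$ ($q = 11004 \cdot 12256 = 134865024$)
$Y{\left(R{\left(3 \right)},-51 \right)} + \left(q - 15274\right) = -89 + \left(134865024 - 15274\right) = -89 + 134849750 = 134849661$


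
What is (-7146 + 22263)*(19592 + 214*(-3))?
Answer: 286467150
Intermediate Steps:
(-7146 + 22263)*(19592 + 214*(-3)) = 15117*(19592 - 642) = 15117*18950 = 286467150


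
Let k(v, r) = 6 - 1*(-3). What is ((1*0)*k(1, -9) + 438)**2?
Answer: 191844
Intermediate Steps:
k(v, r) = 9 (k(v, r) = 6 + 3 = 9)
((1*0)*k(1, -9) + 438)**2 = ((1*0)*9 + 438)**2 = (0*9 + 438)**2 = (0 + 438)**2 = 438**2 = 191844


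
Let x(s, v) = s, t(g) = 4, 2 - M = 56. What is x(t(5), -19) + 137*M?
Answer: -7394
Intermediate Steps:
M = -54 (M = 2 - 1*56 = 2 - 56 = -54)
x(t(5), -19) + 137*M = 4 + 137*(-54) = 4 - 7398 = -7394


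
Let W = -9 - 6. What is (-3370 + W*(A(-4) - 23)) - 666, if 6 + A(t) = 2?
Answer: -3631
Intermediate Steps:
W = -15
A(t) = -4 (A(t) = -6 + 2 = -4)
(-3370 + W*(A(-4) - 23)) - 666 = (-3370 - 15*(-4 - 23)) - 666 = (-3370 - 15*(-27)) - 666 = (-3370 + 405) - 666 = -2965 - 666 = -3631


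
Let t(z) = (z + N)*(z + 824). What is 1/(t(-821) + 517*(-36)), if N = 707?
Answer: -1/18954 ≈ -5.2759e-5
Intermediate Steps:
t(z) = (707 + z)*(824 + z) (t(z) = (z + 707)*(z + 824) = (707 + z)*(824 + z))
1/(t(-821) + 517*(-36)) = 1/((582568 + (-821)² + 1531*(-821)) + 517*(-36)) = 1/((582568 + 674041 - 1256951) - 18612) = 1/(-342 - 18612) = 1/(-18954) = -1/18954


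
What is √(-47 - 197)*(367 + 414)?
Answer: 1562*I*√61 ≈ 12200.0*I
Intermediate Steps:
√(-47 - 197)*(367 + 414) = √(-244)*781 = (2*I*√61)*781 = 1562*I*√61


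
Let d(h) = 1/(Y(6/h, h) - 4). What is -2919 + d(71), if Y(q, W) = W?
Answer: -195572/67 ≈ -2919.0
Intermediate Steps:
d(h) = 1/(-4 + h) (d(h) = 1/(h - 4) = 1/(-4 + h))
-2919 + d(71) = -2919 + 1/(-4 + 71) = -2919 + 1/67 = -195572/67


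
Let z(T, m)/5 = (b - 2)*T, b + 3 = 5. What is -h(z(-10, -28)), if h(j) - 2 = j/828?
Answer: -2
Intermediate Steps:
b = 2 (b = -3 + 5 = 2)
z(T, m) = 0 (z(T, m) = 5*((2 - 2)*T) = 5*(0*T) = 5*0 = 0)
h(j) = 2 + j/828
-h(z(-10, -28)) = -(2 + (1/828)*0) = -(2 + 0) = -1*2 = -2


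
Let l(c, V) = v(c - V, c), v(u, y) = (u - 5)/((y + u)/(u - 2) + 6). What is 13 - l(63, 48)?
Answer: 73/6 ≈ 12.167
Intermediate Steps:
v(u, y) = (-5 + u)/(6 + (u + y)/(-2 + u)) (v(u, y) = (-5 + u)/((u + y)/(-2 + u) + 6) = (-5 + u)/(6 + (u + y)/(-2 + u)))
l(c, V) = (10 + (c - V)² - 7*c + 7*V)/(-12 - 7*V + 8*c) (l(c, V) = (10 + (c - V)² - 7*(c - V))/(-12 + c + 7*(c - V)) = (10 + (c - V)² + (-7*c + 7*V))/(-12 + c + (-7*V + 7*c)) = (10 + (c - V)² - 7*c + 7*V)/(-12 - 7*V + 8*c))
13 - l(63, 48) = 13 - (-10 - (48 - 1*63)² - 7*48 + 7*63)/(12 - 8*63 + 7*48) = 13 - (-10 - (48 - 63)² - 336 + 441)/(12 - 504 + 336) = 13 - (-10 - 1*(-15)² - 336 + 441)/(-156) = 13 - (-1)*(-10 - 1*225 - 336 + 441)/156 = 13 - (-1)*(-10 - 225 - 336 + 441)/156 = 13 - (-1)*(-130)/156 = 13 - 1*⅚ = 13 - ⅚ = 73/6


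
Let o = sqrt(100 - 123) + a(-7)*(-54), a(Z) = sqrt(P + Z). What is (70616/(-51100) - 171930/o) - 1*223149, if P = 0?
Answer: 11*(-37022677*sqrt(23) + 28524750*I + 1999224558*sqrt(7))/(1825*(sqrt(23) - 54*sqrt(7))) ≈ -2.2315e+5 - 1245.2*I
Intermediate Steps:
a(Z) = sqrt(Z) (a(Z) = sqrt(0 + Z) = sqrt(Z))
o = I*sqrt(23) - 54*I*sqrt(7) (o = sqrt(100 - 123) + sqrt(-7)*(-54) = sqrt(-23) + (I*sqrt(7))*(-54) = I*sqrt(23) - 54*I*sqrt(7) ≈ -138.07*I)
(70616/(-51100) - 171930/o) - 1*223149 = (70616/(-51100) - 171930*(-I/(sqrt(23) - 54*sqrt(7)))) - 1*223149 = (70616*(-1/51100) - (-171930)*I/(sqrt(23) - 54*sqrt(7))) - 223149 = (-2522/1825 + 171930*I/(sqrt(23) - 54*sqrt(7))) - 223149 = -407249447/1825 + 171930*I/(sqrt(23) - 54*sqrt(7))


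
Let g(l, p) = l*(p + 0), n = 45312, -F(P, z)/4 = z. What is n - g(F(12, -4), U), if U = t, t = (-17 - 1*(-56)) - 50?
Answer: 45488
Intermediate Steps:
F(P, z) = -4*z
t = -11 (t = (-17 + 56) - 50 = 39 - 50 = -11)
U = -11
g(l, p) = l*p
n - g(F(12, -4), U) = 45312 - (-4*(-4))*(-11) = 45312 - 16*(-11) = 45312 - 1*(-176) = 45312 + 176 = 45488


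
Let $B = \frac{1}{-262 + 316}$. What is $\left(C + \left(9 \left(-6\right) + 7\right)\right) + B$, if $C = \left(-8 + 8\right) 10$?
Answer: $- \frac{2537}{54} \approx -46.982$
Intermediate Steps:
$B = \frac{1}{54} \approx 0.018519$
$C = 0$ ($C = 0 \cdot 10 = 0$)
$\left(C + \left(9 \left(-6\right) + 7\right)\right) + B = \left(0 + \left(9 \left(-6\right) + 7\right)\right) + \frac{1}{54} = \left(0 + \left(-54 + 7\right)\right) + \frac{1}{54} = \left(0 - 47\right) + \frac{1}{54} = -47 + \frac{1}{54} = - \frac{2537}{54}$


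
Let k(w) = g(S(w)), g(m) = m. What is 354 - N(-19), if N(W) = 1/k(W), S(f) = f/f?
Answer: 353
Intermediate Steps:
S(f) = 1
k(w) = 1
N(W) = 1 (N(W) = 1/1 = 1)
354 - N(-19) = 354 - 1*1 = 354 - 1 = 353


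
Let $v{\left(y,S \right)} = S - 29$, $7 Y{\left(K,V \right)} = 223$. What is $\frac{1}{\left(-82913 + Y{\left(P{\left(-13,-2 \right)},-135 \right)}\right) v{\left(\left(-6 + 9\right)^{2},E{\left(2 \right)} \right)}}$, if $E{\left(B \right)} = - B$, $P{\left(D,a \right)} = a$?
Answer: $\frac{7}{17985208} \approx 3.8921 \cdot 10^{-7}$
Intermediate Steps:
$Y{\left(K,V \right)} = \frac{223}{7}$ ($Y{\left(K,V \right)} = \frac{1}{7} \cdot 223 = \frac{223}{7}$)
$v{\left(y,S \right)} = -29 + S$
$\frac{1}{\left(-82913 + Y{\left(P{\left(-13,-2 \right)},-135 \right)}\right) v{\left(\left(-6 + 9\right)^{2},E{\left(2 \right)} \right)}} = \frac{1}{\left(-82913 + \frac{223}{7}\right) \left(-29 - 2\right)} = \frac{1}{\left(- \frac{580168}{7}\right) \left(-29 - 2\right)} = - \frac{7}{580168 \left(-31\right)} = \left(- \frac{7}{580168}\right) \left(- \frac{1}{31}\right) = \frac{7}{17985208}$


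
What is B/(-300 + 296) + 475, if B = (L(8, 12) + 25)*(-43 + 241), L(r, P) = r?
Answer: -2317/2 ≈ -1158.5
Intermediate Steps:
B = 6534 (B = (8 + 25)*(-43 + 241) = 33*198 = 6534)
B/(-300 + 296) + 475 = 6534/(-300 + 296) + 475 = 6534/(-4) + 475 = 6534*(-¼) + 475 = -3267/2 + 475 = -2317/2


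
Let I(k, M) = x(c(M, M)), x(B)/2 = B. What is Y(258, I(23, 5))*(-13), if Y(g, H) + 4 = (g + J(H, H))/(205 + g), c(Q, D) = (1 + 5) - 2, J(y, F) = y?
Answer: 20618/463 ≈ 44.531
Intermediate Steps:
c(Q, D) = 4 (c(Q, D) = 6 - 2 = 4)
x(B) = 2*B
I(k, M) = 8 (I(k, M) = 2*4 = 8)
Y(g, H) = -4 + (H + g)/(205 + g) (Y(g, H) = -4 + (g + H)/(205 + g) = -4 + (H + g)/(205 + g))
Y(258, I(23, 5))*(-13) = ((-820 + 8 - 3*258)/(205 + 258))*(-13) = ((-820 + 8 - 774)/463)*(-13) = ((1/463)*(-1586))*(-13) = -1586/463*(-13) = 20618/463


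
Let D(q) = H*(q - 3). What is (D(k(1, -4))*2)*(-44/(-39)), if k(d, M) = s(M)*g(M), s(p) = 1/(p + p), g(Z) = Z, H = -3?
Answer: 220/13 ≈ 16.923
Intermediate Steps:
s(p) = 1/(2*p)
k(d, M) = 1/2 (k(d, M) = (1/(2*M))*M = 1/2)
D(q) = 9 - 3*q (D(q) = -3*(q - 3) = -3*(-3 + q) = 9 - 3*q)
(D(k(1, -4))*2)*(-44/(-39)) = ((9 - 3*1/2)*2)*(-44/(-39)) = ((9 - 3/2)*2)*(-44*(-1/39)) = ((15/2)*2)*(44/39) = 15*(44/39) = 220/13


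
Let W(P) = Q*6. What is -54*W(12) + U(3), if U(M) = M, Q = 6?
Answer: -1941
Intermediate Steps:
W(P) = 36 (W(P) = 6*6 = 36)
-54*W(12) + U(3) = -54*36 + 3 = -1944 + 3 = -1941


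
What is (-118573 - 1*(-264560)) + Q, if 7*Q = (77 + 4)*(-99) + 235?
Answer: 144875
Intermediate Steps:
Q = -1112 (Q = ((77 + 4)*(-99) + 235)/7 = (81*(-99) + 235)/7 = (-8019 + 235)/7 = (1/7)*(-7784) = -1112)
(-118573 - 1*(-264560)) + Q = (-118573 - 1*(-264560)) - 1112 = (-118573 + 264560) - 1112 = 145987 - 1112 = 144875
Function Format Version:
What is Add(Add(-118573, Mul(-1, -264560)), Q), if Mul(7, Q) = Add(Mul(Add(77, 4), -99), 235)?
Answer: 144875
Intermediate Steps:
Q = -1112 (Q = Mul(Rational(1, 7), Add(Mul(Add(77, 4), -99), 235)) = Mul(Rational(1, 7), Add(Mul(81, -99), 235)) = Mul(Rational(1, 7), Add(-8019, 235)) = Mul(Rational(1, 7), -7784) = -1112)
Add(Add(-118573, Mul(-1, -264560)), Q) = Add(Add(-118573, Mul(-1, -264560)), -1112) = Add(Add(-118573, 264560), -1112) = Add(145987, -1112) = 144875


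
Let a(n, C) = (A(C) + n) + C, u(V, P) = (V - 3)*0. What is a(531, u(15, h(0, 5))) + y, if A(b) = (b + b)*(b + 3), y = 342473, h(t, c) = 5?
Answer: 343004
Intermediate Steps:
A(b) = 2*b*(3 + b) (A(b) = (2*b)*(3 + b) = 2*b*(3 + b))
u(V, P) = 0 (u(V, P) = (-3 + V)*0 = 0)
a(n, C) = C + n + 2*C*(3 + C) (a(n, C) = (2*C*(3 + C) + n) + C = (n + 2*C*(3 + C)) + C = C + n + 2*C*(3 + C))
a(531, u(15, h(0, 5))) + y = (0 + 531 + 2*0*(3 + 0)) + 342473 = (0 + 531 + 2*0*3) + 342473 = (0 + 531 + 0) + 342473 = 531 + 342473 = 343004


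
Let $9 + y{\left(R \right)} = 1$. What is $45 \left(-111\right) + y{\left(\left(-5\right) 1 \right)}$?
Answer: $-5003$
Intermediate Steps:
$y{\left(R \right)} = -8$ ($y{\left(R \right)} = -9 + 1 = -8$)
$45 \left(-111\right) + y{\left(\left(-5\right) 1 \right)} = 45 \left(-111\right) - 8 = -4995 - 8 = -5003$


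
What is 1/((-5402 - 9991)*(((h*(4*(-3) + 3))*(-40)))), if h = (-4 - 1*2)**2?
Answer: -1/199493280 ≈ -5.0127e-9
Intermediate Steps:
h = 36 (h = (-1*4 - 2)**2 = (-4 - 2)**2 = (-6)**2 = 36)
1/((-5402 - 9991)*(((h*(4*(-3) + 3))*(-40)))) = 1/((-5402 - 9991)*(((36*(4*(-3) + 3))*(-40)))) = 1/((-15393)*(((36*(-12 + 3))*(-40)))) = -1/(15393*((36*(-9))*(-40))) = -1/(15393*((-324*(-40)))) = -1/15393/12960 = -1/15393*1/12960 = -1/199493280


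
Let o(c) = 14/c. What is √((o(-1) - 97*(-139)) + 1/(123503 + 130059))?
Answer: √865971681824398/253562 ≈ 116.06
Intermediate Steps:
√((o(-1) - 97*(-139)) + 1/(123503 + 130059)) = √((14/(-1) - 97*(-139)) + 1/(123503 + 130059)) = √((14*(-1) + 13483) + 1/253562) = √((-14 + 13483) + 1/253562) = √(13469 + 1/253562) = √(3415226579/253562) = √865971681824398/253562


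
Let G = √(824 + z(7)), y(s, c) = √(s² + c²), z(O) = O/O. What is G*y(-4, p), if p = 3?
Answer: 25*√33 ≈ 143.61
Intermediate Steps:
z(O) = 1
y(s, c) = √(c² + s²)
G = 5*√33 (G = √(824 + 1) = √825 = 5*√33 ≈ 28.723)
G*y(-4, p) = (5*√33)*√(3² + (-4)²) = (5*√33)*√(9 + 16) = (5*√33)*√25 = (5*√33)*5 = 25*√33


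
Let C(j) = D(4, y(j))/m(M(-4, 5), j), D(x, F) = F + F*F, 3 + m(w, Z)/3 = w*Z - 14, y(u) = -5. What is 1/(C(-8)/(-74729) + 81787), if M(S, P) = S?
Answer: 672561/55006746503 ≈ 1.2227e-5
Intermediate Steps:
m(w, Z) = -51 + 3*Z*w (m(w, Z) = -9 + 3*(w*Z - 14) = -9 + 3*(Z*w - 14) = -9 + 3*(-14 + Z*w) = -9 + (-42 + 3*Z*w) = -51 + 3*Z*w)
D(x, F) = F + F**2
C(j) = 20/(-51 - 12*j) (C(j) = (-5*(1 - 5))/(-51 + 3*j*(-4)) = (-5*(-4))/(-51 - 12*j) = 20/(-51 - 12*j))
1/(C(-8)/(-74729) + 81787) = 1/((20/(3*(-17 - 4*(-8))))/(-74729) + 81787) = 1/((20/(3*(-17 + 32)))*(-1/74729) + 81787) = 1/(((20/3)/15)*(-1/74729) + 81787) = 1/(((20/3)*(1/15))*(-1/74729) + 81787) = 1/((4/9)*(-1/74729) + 81787) = 1/(-4/672561 + 81787) = 1/(55006746503/672561) = 672561/55006746503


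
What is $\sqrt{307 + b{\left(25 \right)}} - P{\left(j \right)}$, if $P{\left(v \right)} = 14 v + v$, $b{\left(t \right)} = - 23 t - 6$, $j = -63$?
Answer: $945 + i \sqrt{274} \approx 945.0 + 16.553 i$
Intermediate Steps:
$b{\left(t \right)} = -6 - 23 t$
$P{\left(v \right)} = 15 v$
$\sqrt{307 + b{\left(25 \right)}} - P{\left(j \right)} = \sqrt{307 - 581} - 15 \left(-63\right) = \sqrt{307 - 581} - -945 = \sqrt{307 - 581} + 945 = \sqrt{-274} + 945 = i \sqrt{274} + 945 = 945 + i \sqrt{274}$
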